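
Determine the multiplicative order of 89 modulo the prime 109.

27

The order of 89 must divide p − 1 = 108 = 2^2 · 3^3.
Divisors: 1, 2, 3, 4, 6, 9, 12, 18, 27, 36, 54, 108.
Check each in increasing order: 89^1 ≡ 89;  89^2 ≡ 73;  89^3 ≡ 66;  89^4 ≡ 97;  89^6 ≡ 105;  89^9 ≡ 63;  89^12 ≡ 16;  89^18 ≡ 45;  89^27 ≡ 1.
Smallest exponent giving 1 is 27.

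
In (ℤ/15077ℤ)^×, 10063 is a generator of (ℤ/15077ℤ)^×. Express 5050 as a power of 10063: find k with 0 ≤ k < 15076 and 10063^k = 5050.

7072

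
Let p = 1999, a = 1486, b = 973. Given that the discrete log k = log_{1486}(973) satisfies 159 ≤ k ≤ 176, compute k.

Compute 1486^159 mod 1999 = 937, then multiply by 1486 repeatedly:
  1486^159=937  1486^160=1078  1486^161=709  1486^162=101  1486^163=161
  1486^164=1365  1486^165=1404  1486^166=1387  1486^167=113  1486^168=2
  1486^169=973
Found 973 at exponent 169.

169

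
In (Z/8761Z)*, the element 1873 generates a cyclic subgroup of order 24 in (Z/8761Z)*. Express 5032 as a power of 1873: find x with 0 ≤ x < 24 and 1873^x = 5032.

Successive powers of 1873 modulo 8761:
  1873^0=1  1873^1=1873  1873^2=3729  1873^3=1900  1873^4=1734  1873^5=6212
  1873^6=468  1873^7=464  1873^8=1733  1873^9=4339  1873^10=5500  1873^11=7325
  1873^12=8760  1873^13=6888  1873^14=5032
So 1873^14 ≡ 5032 (mod 8761), giving x = 14.

14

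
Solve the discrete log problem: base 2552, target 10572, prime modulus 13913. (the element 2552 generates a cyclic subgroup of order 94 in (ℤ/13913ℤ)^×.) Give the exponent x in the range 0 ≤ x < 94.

41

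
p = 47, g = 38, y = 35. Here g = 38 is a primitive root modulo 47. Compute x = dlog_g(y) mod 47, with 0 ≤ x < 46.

29

Successive powers of 38 modulo 47:
  38^0=1  38^1=38  38^2=34  38^3=23  38^4=28  38^5=30
  38^6=12  38^7=33  38^8=32  38^9=41  38^10=7  38^11=31
  38^12=3  38^13=20  38^14=8  38^15=22  38^16=37  38^17=43
  38^18=36  38^19=5  38^20=2  38^21=29  38^22=21  38^23=46
  38^24=9  38^25=13  38^26=24  38^27=19  38^28=17  38^29=35
So 38^29 ≡ 35 (mod 47), giving x = 29.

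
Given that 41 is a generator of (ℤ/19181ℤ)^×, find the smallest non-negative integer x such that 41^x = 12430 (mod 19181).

Baby-step giant-step with m = ceil(sqrt(19180)) = 139.
Baby table (41^j mod 19181 for j=0..138):
  0:1  1:41  2:1681  3:11378  4:6154  5:2961  6:6315  7:9562
  8:8422  9:44  10:1804  11:16421  12:1926  13:2242  14:15198  15:9326
  16:17927  17:6129  18:1936  19:2652  20:12827  21:8020  22:2743  23:16558
  24:7543  25:2367  26:1142  27:8460  28:1602  29:8139  30:7622  31:5606
  32:18855  33:5815  34:8243  35:11886  36:7801  37:12945  38:12858  39:9291
  40:16492  41:4837  42:6507  43:17434  44:5097  45:17167  46:13331  47:9503
  48:6003  49:15951  50:1837  51:17774  52:19037  53:13277  54:7289  55:11134
  56:15331  57:14779  58:11328  59:4104  60:14816  61:12845  62:8758  63:13820
  64:10371  65:3229  66:17303  67:18907  68:7947  69:18931  70:8931  71:1732
  72:13469  73:15161  74:7809  75:13273  76:7125  77:4410  78:8181  79:9344
  80:18665  81:17206  82:14930  83:17519  84:8582  85:6604  86:2230  87:14706
  88:8335  89:15658  90:9005  91:4766  92:3596  93:13169  94:2861  95:2215
  96:14091  97:2301  98:17617  99:12600  100:17894  101:4776  102:4006  103:10798
  104:1555  105:6212  106:5339  107:7908  108:17332  109:915  110:18334  111:3635
  112:14768  113:10877  114:4794  115:4744  116:2694  117:14549  118:1898  119:1094
  120:6492  121:16819  122:18244  123:19126  124:16926  125:3450  126:7183  127:6788
  128:9774  129:17114  130:11158  131:16315  132:16761  133:15866  134:17533  135:9156
  136:10957  137:8074  138:4957
Giant step factor: 41^(-139) ≡ 47 (mod 19181).
Scan 12430·47^i mod 19181 for i = 0, 1, …:
  i=0: 12430   i=1: 8780   i=2: 9859   i=3: 3029
  i=4: 8096   i=5: 16073   i=6: 7372   i=7: 1226
  i=8: 79   i=9: 3713     …   i=36: 10380
  i=37: 8335
Match at i=37, j=88: x = 37·139 + 88 = 5231.

5231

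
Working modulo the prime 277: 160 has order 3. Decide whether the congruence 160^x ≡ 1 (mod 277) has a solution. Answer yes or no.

yes

1 ∈ ⟨160⟩ iff 1^3 ≡ 1 (mod 277), since |⟨160⟩| = 3.
1^3 mod 277 = 1.
Since 1 = 1, 1 lies in the subgroup.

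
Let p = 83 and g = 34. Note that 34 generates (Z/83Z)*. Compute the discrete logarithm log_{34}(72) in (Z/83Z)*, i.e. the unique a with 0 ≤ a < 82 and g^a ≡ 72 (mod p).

63

Baby-step giant-step with m = ceil(sqrt(82)) = 10.
Baby table (34^j mod 83 for j=0..9):
  0:1  1:34  2:77  3:45  4:36  5:62  6:33  7:43
  8:51  9:74
Giant step factor: 34^(-10) ≡ 16 (mod 83).
Scan 72·16^i mod 83 for i = 0, 1, …:
  i=0: 72   i=1: 73   i=2: 6   i=3: 13
  i=4: 42   i=5: 8   i=6: 45
Match at i=6, j=3: a = 6·10 + 3 = 63.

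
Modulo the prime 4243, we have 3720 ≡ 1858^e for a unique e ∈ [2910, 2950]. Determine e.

2945

Compute 1858^2910 mod 4243 = 3715, then multiply by 1858 repeatedly:
  1858^2910=3715  1858^2911=3352  1858^2912=3535  1858^2913=4109  1858^2914=1365
  1858^2915=3099  1858^2916=191  1858^2917=2709  1858^2918=1124  1858^2919=836
  1858^2920=350  1858^2921=1121  1858^2922=3748  1858^2923=1021  1858^2924=397
  1858^2925=3587  1858^2926=3136  1858^2927=1049  1858^2928=1505  1858^2929=153
  1858^2930=4236  1858^2931=3966  1858^2932=2980  1858^2933=3968  1858^2934=2453
  1858^2935=692  1858^2936=107  1858^2937=3628  1858^2938=2940  1858^2939=1779
  1858^2940=85  1858^2941=939  1858^2942=789  1858^2943=2127  1858^2944=1733
  1858^2945=3720
Found 3720 at exponent 2945.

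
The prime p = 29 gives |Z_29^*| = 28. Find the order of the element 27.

28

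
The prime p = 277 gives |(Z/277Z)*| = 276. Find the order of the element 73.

92

The order of 73 must divide p − 1 = 276 = 2^2 · 3 · 23.
Divisors: 1, 2, 3, 4, 6, 12, 23, 46, 69, 92, 138, 276.
Check each in increasing order: 73^1 ≡ 73;  73^2 ≡ 66;  73^3 ≡ 109;  73^4 ≡ 201;  73^6 ≡ 247;  73^12 ≡ 69;  73^23 ≡ 217;  73^46 ≡ 276;  73^69 ≡ 60;  73^92 ≡ 1.
Smallest exponent giving 1 is 92.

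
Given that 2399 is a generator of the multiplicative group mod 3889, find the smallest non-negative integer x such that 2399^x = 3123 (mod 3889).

Baby-step giant-step with m = ceil(sqrt(3888)) = 63.
Baby table (2399^j mod 3889 for j=0..62):
  0:1  1:2399  2:3370  3:3288  4:1020  5:799  6:3413  7:1442
  8:2037  9:2179  10:605  11:798  12:1014  13:1961  14:2638  15:1159
  16:3695  17:1274  18:3461  19:3813  20:459  21:554  22:2897  23:260
  24:1500  25:1175  26:3189  27:748  28:1623  29:688  30:1576  31:716
  32:2635  33:1740  34:1363  35:3077  36:401  37:1416  38:1887  39:117
  40:675  41:1501  42:3574  43:2670  44:147  45:2643  46:1487  47:1100
  48:2158  49:783  50:30  51:1968  52:3875  53:1415  54:3377  55:636
  56:1276  57:481  58:2775  59:3146  60:2594  61:606  62:3197
Giant step factor: 2399^(-63) ≡ 1972 (mod 3889).
Scan 3123·1972^i mod 3889 for i = 0, 1, …:
  i=0: 3123   i=1: 2269   i=2: 2118   i=3: 3799
  i=4: 1414   i=5: 3884   i=6: 1807   i=7: 1080
  i=8: 2477   i=9: 60     …   i=46: 705
  i=47: 1887
Match at i=47, j=38: x = 47·63 + 38 = 2999.

2999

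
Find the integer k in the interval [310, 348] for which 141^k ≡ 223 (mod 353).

334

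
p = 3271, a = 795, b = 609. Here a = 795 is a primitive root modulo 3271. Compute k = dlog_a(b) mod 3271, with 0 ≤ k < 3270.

Baby-step giant-step with m = ceil(sqrt(3270)) = 58.
Baby table (795^j mod 3271 for j=0..57):
  0:1  1:795  2:722  3:1565  4:1195  5:1435  6:2517  7:2434
  8:1869  9:821  10:1766  11:711  12:2633  13:3066  14:575  15:2456
  16:3004  17:350  18:215  19:833  20:1493  21:2833  22:1787  23:1051
  24:1440  25:3221  26:2773  27:3152  28:254  29:2399  30:212  31:1719
  32:2598  33:1409  34:1473  35:17  36:431  37:2461  38:437  39:689
  40:1498  41:266  42:2126  43:2334  44:873  45:583  46:2274  47:2238
  48:3057  49:3233  50:2500  51:2003  52:2679  53:384  54:1077  55:2484
  56:2367  57:940
Giant step factor: 795^(-58) ≡ 1854 (mod 3271).
Scan 609·1854^i mod 3271 for i = 0, 1, …:
  i=0: 609   i=1: 591   i=2: 3200   i=3: 2477
  i=4: 3145   i=5: 1908   i=6: 1481   i=7: 1405
  i=8: 1154   i=9: 282     …   i=39: 2976
  i=40: 2598
Match at i=40, j=32: k = 40·58 + 32 = 2352.

2352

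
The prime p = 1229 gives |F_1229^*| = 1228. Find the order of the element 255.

The order of 255 must divide p − 1 = 1228 = 2^2 · 307.
Divisors: 1, 2, 4, 307, 614, 1228.
Check each in increasing order: 255^1 ≡ 255;  255^2 ≡ 1117;  255^4 ≡ 254;  255^307 ≡ 1.
Smallest exponent giving 1 is 307.

307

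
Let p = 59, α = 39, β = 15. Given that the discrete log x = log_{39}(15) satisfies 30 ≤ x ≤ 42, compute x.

Compute 39^30 mod 59 = 20, then multiply by 39 repeatedly:
  39^30=20  39^31=13  39^32=35  39^33=8  39^34=17
  39^35=14  39^36=15
Found 15 at exponent 36.

36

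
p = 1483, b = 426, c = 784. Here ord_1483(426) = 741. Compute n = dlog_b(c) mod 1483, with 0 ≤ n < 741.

304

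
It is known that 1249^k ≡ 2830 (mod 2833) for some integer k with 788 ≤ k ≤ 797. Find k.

788

Compute 1249^788 mod 2833 = 2830, then multiply by 1249 repeatedly:
  1249^788=2830
Found 2830 at exponent 788.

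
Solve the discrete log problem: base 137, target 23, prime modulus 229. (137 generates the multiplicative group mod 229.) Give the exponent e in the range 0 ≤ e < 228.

157

Baby-step giant-step with m = ceil(sqrt(228)) = 16.
Baby table (137^j mod 229 for j=0..15):
  0:1  1:137  2:220  3:141  4:81  5:105  6:187  7:200
  8:149  9:32  10:33  11:170  12:161  13:73  14:154  15:30
Giant step factor: 137^(-16) ≡ 19 (mod 229).
Scan 23·19^i mod 229 for i = 0, 1, …:
  i=0: 23   i=1: 208   i=2: 59   i=3: 205
  i=4: 2   i=5: 38   i=6: 35   i=7: 207
  i=8: 40   i=9: 73
Match at i=9, j=13: e = 9·16 + 13 = 157.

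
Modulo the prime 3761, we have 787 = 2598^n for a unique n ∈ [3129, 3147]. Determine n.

3139

Compute 2598^3129 mod 3761 = 1415, then multiply by 2598 repeatedly:
  2598^3129=1415  2598^3130=1673  2598^3131=2499  2598^3132=916  2598^3133=2816
  2598^3134=823  2598^3135=1906  2598^3136=2312  2598^3137=259  2598^3138=3424
  2598^3139=787
Found 787 at exponent 3139.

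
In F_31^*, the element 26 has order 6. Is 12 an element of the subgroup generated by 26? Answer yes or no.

⟨26⟩ has order 6; its elements mod 31 are {1, 5, 6, 25, 26, 30}.
12 is not in this set.

no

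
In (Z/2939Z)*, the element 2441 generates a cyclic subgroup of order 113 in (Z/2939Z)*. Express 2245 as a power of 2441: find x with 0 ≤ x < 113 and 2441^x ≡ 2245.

Baby-step giant-step with m = ceil(sqrt(113)) = 11.
Baby table (2441^j mod 2939 for j=0..10):
  0:1  1:2441  2:1128  3:2544  4:2736  5:1168  6:258  7:832
  8:63  9:955  10:528
Giant step factor: 2441^(-11) ≡ 1736 (mod 2939).
Scan 2245·1736^i mod 2939 for i = 0, 1, …:
  i=0: 2245   i=1: 206   i=2: 1997   i=3: 1711
  i=4: 1906   i=5: 2441
Match at i=5, j=1: x = 5·11 + 1 = 56.

56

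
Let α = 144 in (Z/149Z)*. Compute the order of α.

74

The order of 144 must divide p − 1 = 148 = 2^2 · 37.
Divisors: 1, 2, 4, 37, 74, 148.
Check each in increasing order: 144^1 ≡ 144;  144^2 ≡ 25;  144^4 ≡ 29;  144^37 ≡ 148;  144^74 ≡ 1.
Smallest exponent giving 1 is 74.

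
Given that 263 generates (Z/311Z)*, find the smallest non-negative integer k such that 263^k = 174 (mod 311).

161

Baby-step giant-step with m = ceil(sqrt(310)) = 18.
Baby table (263^j mod 311 for j=0..17):
  0:1  1:263  2:127  3:124  4:268  5:198  6:137  7:266
  8:294  9:194  10:18  11:69  12:109  13:55  14:159  15:143
  16:289  17:123
Giant step factor: 263^(-18) ≡ 249 (mod 311).
Scan 174·249^i mod 311 for i = 0, 1, …:
  i=0: 174   i=1: 97   i=2: 206   i=3: 290
  i=4: 58   i=5: 136   i=6: 276   i=7: 304
  i=8: 123
Match at i=8, j=17: k = 8·18 + 17 = 161.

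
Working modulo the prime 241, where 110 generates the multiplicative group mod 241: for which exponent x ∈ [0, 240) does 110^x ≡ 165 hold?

Baby-step giant-step with m = ceil(sqrt(240)) = 16.
Baby table (110^j mod 241 for j=0..15):
  0:1  1:110  2:50  3:198  4:90  5:19  6:162  7:227
  8:147  9:23  10:120  11:186  12:216  13:142  14:196  15:111
Giant step factor: 110^(-16) ≡ 119 (mod 241).
Scan 165·119^i mod 241 for i = 0, 1, …:
  i=0: 165   i=1: 114   i=2: 70   i=3: 136
  i=4: 37   i=5: 65   i=6: 23
Match at i=6, j=9: x = 6·16 + 9 = 105.

105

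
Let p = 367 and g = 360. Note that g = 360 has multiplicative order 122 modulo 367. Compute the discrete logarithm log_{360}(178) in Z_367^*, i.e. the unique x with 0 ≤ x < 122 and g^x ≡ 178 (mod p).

96

Baby-step giant-step with m = ceil(sqrt(122)) = 12.
Baby table (360^j mod 367 for j=0..11):
  0:1  1:360  2:49  3:24  4:199  5:75  6:209  7:5
  8:332  9:245  10:120  11:261
Giant step factor: 360^(-12) ≡ 46 (mod 367).
Scan 178·46^i mod 367 for i = 0, 1, …:
  i=0: 178   i=1: 114   i=2: 106   i=3: 105
  i=4: 59   i=5: 145   i=6: 64   i=7: 8
  i=8: 1
Match at i=8, j=0: x = 8·12 + 0 = 96.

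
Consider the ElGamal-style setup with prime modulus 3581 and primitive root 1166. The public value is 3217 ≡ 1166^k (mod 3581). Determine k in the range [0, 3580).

895

Baby-step giant-step with m = ceil(sqrt(3580)) = 60.
Baby table (1166^j mod 3581 for j=0..59):
  0:1  1:1166  2:2357  3:1635  4:1318  5:539  6:1799  7:2749
  8:339  9:1364  10:460  11:2791  12:2758  13:90  14:1091  15:851
  16:329  17:447  18:1957  19:765  20:321  21:1862  22:1006  23:2009
  24:520  25:1131  26:938  27:1503  28:1389  29:962  30:839  31:661
  32:811  33:242  34:2854  35:1015  36:1760  37:247  38:1522  39:2057
  40:2773  41:3256  42:636  43:309  44:2194  45:1370  46:294  47:2609
  48:1825  49:836  50:744  51:902  52:2499  53:2481  54:2979  55:3525
  56:2743  57:505  58:1546  59:1393
Giant step factor: 1166^(-60) ≡ 795 (mod 3581).
Scan 3217·795^i mod 3581 for i = 0, 1, …:
  i=0: 3217   i=1: 681   i=2: 664   i=3: 1473
  i=4: 48   i=5: 2350   i=6: 2549   i=7: 3190
  i=8: 702   i=9: 3035     …   i=13: 72
  i=14: 3525
Match at i=14, j=55: k = 14·60 + 55 = 895.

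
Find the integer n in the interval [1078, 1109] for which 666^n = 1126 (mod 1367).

Compute 666^1078 mod 1367 = 1279, then multiply by 666 repeatedly:
  666^1078=1279  666^1079=173  666^1080=390  666^1081=10  666^1082=1192
  666^1083=1012  666^1084=61  666^1085=983  666^1086=1252  666^1087=1329
  666^1088=665  666^1089=1349  666^1090=315  666^1091=639  666^1092=437
  666^1093=1238  666^1094=207  666^1095=1162  666^1096=170  666^1097=1126
Found 1126 at exponent 1097.

1097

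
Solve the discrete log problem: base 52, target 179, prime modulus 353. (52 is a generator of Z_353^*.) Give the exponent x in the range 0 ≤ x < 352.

Baby-step giant-step with m = ceil(sqrt(352)) = 19.
Baby table (52^j mod 353 for j=0..18):
  0:1  1:52  2:233  3:114  4:280  5:87  6:288  7:150
  8:34  9:3  10:156  11:346  12:342  13:134  14:261  15:158
  16:97  17:102  18:9
Giant step factor: 52^(-19) ≡ 132 (mod 353).
Scan 179·132^i mod 353 for i = 0, 1, …:
  i=0: 179   i=1: 330   i=2: 141   i=3: 256
  i=4: 257   i=5: 36   i=6: 163   i=7: 336
  i=8: 227   i=9: 312   i=10: 236   i=11: 88
  i=12: 320   i=13: 233
Match at i=13, j=2: x = 13·19 + 2 = 249.

249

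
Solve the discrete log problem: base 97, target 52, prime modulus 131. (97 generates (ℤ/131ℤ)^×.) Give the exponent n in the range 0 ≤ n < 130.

30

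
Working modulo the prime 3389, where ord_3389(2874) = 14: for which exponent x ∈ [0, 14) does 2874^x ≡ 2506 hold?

9

Successive powers of 2874 modulo 3389:
  2874^0=1  2874^1=2874  2874^2=883  2874^3=2770  2874^4=219  2874^5=2441
  2874^6=204  2874^7=3388  2874^8=515  2874^9=2506
So 2874^9 ≡ 2506 (mod 3389), giving x = 9.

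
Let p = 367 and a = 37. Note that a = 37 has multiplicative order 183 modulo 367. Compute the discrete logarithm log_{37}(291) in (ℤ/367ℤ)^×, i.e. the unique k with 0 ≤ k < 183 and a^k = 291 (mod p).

47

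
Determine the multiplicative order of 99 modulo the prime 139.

69

The order of 99 must divide p − 1 = 138 = 2 · 3 · 23.
Divisors: 1, 2, 3, 6, 23, 46, 69, 138.
Check each in increasing order: 99^1 ≡ 99;  99^2 ≡ 71;  99^3 ≡ 79;  99^6 ≡ 125;  99^23 ≡ 96;  99^46 ≡ 42;  99^69 ≡ 1.
Smallest exponent giving 1 is 69.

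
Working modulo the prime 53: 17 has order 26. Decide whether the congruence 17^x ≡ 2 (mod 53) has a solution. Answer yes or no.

no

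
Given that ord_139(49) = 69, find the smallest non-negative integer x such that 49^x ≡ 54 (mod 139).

4

Baby-step giant-step with m = ceil(sqrt(69)) = 9.
Baby table (49^j mod 139 for j=0..8):
  0:1  1:49  2:38  3:55  4:54  5:5  6:106  7:51
  8:136
Giant step factor: 49^(-9) ≡ 52 (mod 139).
Scan 54·52^i mod 139 for i = 0, 1, …:
  i=0: 54
Match at i=0, j=4: x = 0·9 + 4 = 4.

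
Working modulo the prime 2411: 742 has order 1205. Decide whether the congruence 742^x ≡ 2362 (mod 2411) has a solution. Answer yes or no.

no

2362 ∈ ⟨742⟩ iff 2362^1205 ≡ 1 (mod 2411), since |⟨742⟩| = 1205.
2362^1205 mod 2411 = 2410.
Since 2410 ≠ 1, 2362 does not lie in the subgroup.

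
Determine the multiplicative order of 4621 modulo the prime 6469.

The order of 4621 must divide p − 1 = 6468 = 2^2 · 3 · 7^2 · 11.
Divisors: 1, 2, 3, 4, 6, 7, 11, 12, 14, 21, 22, 28, 33, 42, 44, 49, 66, 77, 84, 98, 132, 147, 154, 196, 231, 294, 308, 462, 539, 588, 924, 1078, 1617, 2156, 3234, 6468.
Check each in increasing order: 4621^1 ≡ 4621;  4621^2 ≡ 5941;  4621^3 ≡ 5394;  4621^4 ≡ 617;  4621^6 ≡ 4143;  4621^7 ≡ 3032;  4621^11 ≡ 1203;  4621^12 ≡ 2192;  4621^14 ≡ 575;  4621^21 ≡ 3239;  4621^22 ≡ 4622;  4621^28 ≡ 706;  4621^33 ≡ 3395;  4621^42 ≡ 4872;  4621^44 ≡ 2246;  4621^49 ≡ 3177;  4621^66 ≡ 4736;  4621^77 ≡ 4688;  4621^84 ≡ 1623;  4621^98 ≡ 1689;  4621^132 ≡ 1673;  4621^147 ≡ 3152;  4621^154 ≡ 2151;  4621^196 ≡ 6361;  4621^231 ≡ 5186;  4621^294 ≡ 5189;  4621^308 ≡ 1466;  4621^462 ≡ 2963;  4621^539 ≡ 1601;  4621^588 ≡ 1743;  4621^924 ≡ 936;  4621^1078 ≡ 1477;  4621^1617 ≡ 3492;  4621^2156 ≡ 1476;  4621^3234 ≡ 6468;  4621^6468 ≡ 1.
Smallest exponent giving 1 is 6468.

6468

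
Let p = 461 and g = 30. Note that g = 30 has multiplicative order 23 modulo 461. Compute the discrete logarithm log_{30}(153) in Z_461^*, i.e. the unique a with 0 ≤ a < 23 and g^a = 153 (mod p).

18

Successive powers of 30 modulo 461:
  30^0=1  30^1=30  30^2=439  30^3=262  30^4=23  30^5=229
  30^6=416  30^7=33  30^8=68  30^9=196  30^10=348  30^11=298
  30^12=181  30^13=359  30^14=167  30^15=400  30^16=14  30^17=420
  30^18=153
So 30^18 ≡ 153 (mod 461), giving a = 18.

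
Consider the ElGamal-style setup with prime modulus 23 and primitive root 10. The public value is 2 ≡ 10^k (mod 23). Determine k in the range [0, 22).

Successive powers of 10 modulo 23:
  10^0=1  10^1=10  10^2=8  10^3=11  10^4=18  10^5=19
  10^6=6  10^7=14  10^8=2
So 10^8 ≡ 2 (mod 23), giving k = 8.

8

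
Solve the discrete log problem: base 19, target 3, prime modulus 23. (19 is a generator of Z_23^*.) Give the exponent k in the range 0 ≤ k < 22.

Successive powers of 19 modulo 23:
  19^0=1  19^1=19  19^2=16  19^3=5  19^4=3
So 19^4 ≡ 3 (mod 23), giving k = 4.

4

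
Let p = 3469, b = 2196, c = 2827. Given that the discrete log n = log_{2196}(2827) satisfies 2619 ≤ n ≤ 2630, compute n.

2622

Compute 2196^2619 mod 3469 = 2943, then multiply by 2196 repeatedly:
  2196^2619=2943  2196^2620=81  2196^2621=957  2196^2622=2827
Found 2827 at exponent 2622.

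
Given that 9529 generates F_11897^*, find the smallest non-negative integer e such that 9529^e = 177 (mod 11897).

4356

Baby-step giant-step with m = ceil(sqrt(11896)) = 110.
Baby table (9529^j mod 11897 for j=0..109):
  0:1  1:9529  2:3937  3:4432  4:10075  5:7782  6:677  7:2959
  8:421  9:2420  10:3794  11:9940  12:6243  13:4547  14:11386  15:8451
  16:10683  17:7575  18:3076  19:8893  20:10963  21:10767  22:10912  23:668
  24:477  25:679  26:10120  27:8295  28:11284  29:150  30:1710  31:7597
  32:10465  33:331  34:1394  35:6374  36:3661  37:3665  38:6090  39:9941
  40:3875  41:8484  42:3921  43:6629  44:6568  45:8252  46:6035  47:9314
  48:1486  49:2664  50:8955  51:6911  52:5024  53:168  54:6674  55:7081
  56:6962  57:3226  58:10603  59:6663  60:9335  61:11243  62:2062  63:6851
  64:4340  65:1888  66:2488  67:9328  68:4025  69:10194  70:11518  71:5197
  72:6899  73:9646  74:512  75:1078  76:5151  77:8754  78:6999  79:10786
  80:1611  81:4089  82:1406  83:1752  84:3317  85:9261  86:8020  87:8149
  88:102  89:8301  90:8973  91:11875  92:4508  93:8562  94:9569  95:4393
  96:7251  97:8900  98:6284  99:2635  100:6245  101:11708  102:7363  103:5418
  104:7039  105:11242  106:4430  107:2914  108:11805  109:3710
Giant step factor: 9529^(-110) ≡ 10461 (mod 11897).
Scan 177·10461^i mod 11897 for i = 0, 1, …:
  i=0: 177   i=1: 7562   i=2: 2929   i=3: 5494
  i=4: 10224   i=5: 11131   i=6: 5452   i=7: 11051
  i=8: 1362   i=9: 7173     …   i=38: 10404
  i=39: 2488
Match at i=39, j=66: e = 39·110 + 66 = 4356.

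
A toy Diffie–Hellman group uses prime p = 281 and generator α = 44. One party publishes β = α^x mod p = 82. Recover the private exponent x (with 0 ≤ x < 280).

127

Baby-step giant-step with m = ceil(sqrt(280)) = 17.
Baby table (44^j mod 281 for j=0..16):
  0:1  1:44  2:250  3:41  4:118  5:134  6:276  7:61
  8:155  9:76  10:253  11:173  12:25  13:257  14:68  15:182
  16:140
Giant step factor: 44^(-17) ≡ 166 (mod 281).
Scan 82·166^i mod 281 for i = 0, 1, …:
  i=0: 82   i=1: 124   i=2: 71   i=3: 265
  i=4: 154   i=5: 274   i=6: 243   i=7: 155
Match at i=7, j=8: x = 7·17 + 8 = 127.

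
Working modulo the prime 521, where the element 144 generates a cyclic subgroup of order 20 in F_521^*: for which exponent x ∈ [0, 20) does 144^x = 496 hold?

Successive powers of 144 modulo 521:
  144^0=1  144^1=144  144^2=417  144^3=133  144^4=396  144^5=235
  144^6=496
So 144^6 ≡ 496 (mod 521), giving x = 6.

6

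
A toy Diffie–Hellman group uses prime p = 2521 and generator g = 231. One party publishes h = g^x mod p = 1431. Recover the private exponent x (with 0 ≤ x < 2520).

1555

Baby-step giant-step with m = ceil(sqrt(2520)) = 51.
Baby table (231^j mod 2521 for j=0..50):
  0:1  1:231  2:420  3:1222  4:2451  5:1477  6:852  7:174
  8:2379  9:2492  10:864  11:425  12:2377  13:2030  14:24  15:502
  16:2517  17:1597  18:841  19:154  20:280  21:1655  22:1634  23:1825
  24:568  25:116  26:1586  27:821  28:576  29:1964  30:2425  31:513
  32:16  33:1175  34:1678  35:1905  36:1401  37:943  38:1027  39:263
  40:249  41:2057  42:1219  43:1758  44:217  45:2228  46:384  47:469
  48:2457  49:342  50:851
Giant step factor: 231^(-51) ≡ 973 (mod 2521).
Scan 1431·973^i mod 2521 for i = 0, 1, …:
  i=0: 1431   i=1: 771   i=2: 1446   i=3: 240
  i=4: 1588   i=5: 2272   i=6: 2260   i=7: 668
  i=8: 2067   i=9: 1954     …   i=29: 951
  i=30: 116
Match at i=30, j=25: x = 30·51 + 25 = 1555.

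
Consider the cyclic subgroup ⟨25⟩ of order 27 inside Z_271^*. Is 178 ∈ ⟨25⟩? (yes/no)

178 ∈ ⟨25⟩ iff 178^27 ≡ 1 (mod 271), since |⟨25⟩| = 27.
178^27 mod 271 = 1.
Since 1 = 1, 178 lies in the subgroup.

yes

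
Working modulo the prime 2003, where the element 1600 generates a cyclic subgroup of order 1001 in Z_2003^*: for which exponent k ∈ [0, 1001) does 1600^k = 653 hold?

Baby-step giant-step with m = ceil(sqrt(1001)) = 32.
Baby table (1600^j mod 2003 for j=0..31):
  0:1  1:1600  2:166  3:1204  4:1517  5:1567  6:1447  7:1735
  8:1845  9:1581  10:1814  11:53  12:674  13:786  14:1719  15:281
  16:928  17:577  18:1820  19:1641  20:1670  21:2001  22:806  23:1671
  24:1598  25:972  26:872  27:1112  28:536  29:316  30:844  31:378
Giant step factor: 1600^(-32) ≡ 1455 (mod 2003).
Scan 653·1455^i mod 2003 for i = 0, 1, …:
  i=0: 653   i=1: 693   i=2: 806
Match at i=2, j=22: k = 2·32 + 22 = 86.

86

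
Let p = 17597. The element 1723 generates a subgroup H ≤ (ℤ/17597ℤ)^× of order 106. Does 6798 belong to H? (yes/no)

6798 ∈ ⟨1723⟩ iff 6798^106 ≡ 1 (mod 17597), since |⟨1723⟩| = 106.
6798^106 mod 17597 = 1.
Since 1 = 1, 6798 lies in the subgroup.

yes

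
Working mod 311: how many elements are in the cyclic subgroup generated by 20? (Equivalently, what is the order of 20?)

31

The order of 20 must divide p − 1 = 310 = 2 · 5 · 31.
Divisors: 1, 2, 5, 10, 31, 62, 155, 310.
Check each in increasing order: 20^1 ≡ 20;  20^2 ≡ 89;  20^5 ≡ 121;  20^10 ≡ 24;  20^31 ≡ 1.
Smallest exponent giving 1 is 31.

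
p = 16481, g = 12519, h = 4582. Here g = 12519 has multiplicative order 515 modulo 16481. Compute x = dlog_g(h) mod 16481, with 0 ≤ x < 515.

92

Baby-step giant-step with m = ceil(sqrt(515)) = 23.
Baby table (12519^j mod 16481 for j=0..22):
  0:1  1:12519  2:7532  3:5307  4:3422  5:5899  6:14701  7:14973
  8:8574  9:13634  10:6810  11:14658  12:4048  13:14318  14:16167  15:7993
  16:8216  17:14664  18:13238  19:10067  20:15047  21:12044  22:10648
Giant step factor: 12519^(-23) ≡ 3901 (mod 16481).
Scan 4582·3901^i mod 16481 for i = 0, 1, …:
  i=0: 4582   i=1: 8978   i=2: 1053   i=3: 3984
  i=4: 1
Match at i=4, j=0: x = 4·23 + 0 = 92.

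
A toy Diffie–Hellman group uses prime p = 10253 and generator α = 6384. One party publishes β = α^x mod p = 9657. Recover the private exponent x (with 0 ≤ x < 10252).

Baby-step giant-step with m = ceil(sqrt(10252)) = 102.
Baby table (6384^j mod 10253 for j=0..101):
  0:1  1:6384  2:10034  3:6565  4:6949  5:7938  6:5866  7:4588
  8:7224  9:22  10:7159  11:5435  12:888  13:9336  14:335  15:6016
  16:8659  17:5133  18:484  19:3703  20:6787  21:9283  22:332  23:7370
  24:9316  25:5944  26:143  27:395  28:9695  29:5772  30:9419  31:7304
  32:8345  33:10145  34:7732  35:3146  36:8690  37:8230  38:3948  39:2158
  40:6893  41:9289  42:7877  43:6056  44:7694  45:6626  46:6759  47:4832
  48:6464  49:8104  50:9551  51:9246  52:10196  53:5220  54:2230  55:5156
  56:3774  57:8919  58:3987  59:5062  60:8605  61:8999  62:2057  63:8048
  64:649  65:1004  66:1411  67:5690  68:8834  69:4756  70:3171  71:4242
  72:2755  73:4025  74:1582  75:283  76:2144  77:9794  78:2102  79:8244
  80:1047  81:9345  82:6526  83:4045  84:6226  85:6156  86:155  87:5232
  88:7067  89:2528  90:530  91:30  92:6966  93:3683  94:2143  95:3410
  96:2321  97:1679  98:4351  99:1407  100:660  101:9710
Giant step factor: 6384^(-102) ≡ 2291 (mod 10253).
Scan 9657·2291^i mod 10253 for i = 0, 1, …:
  i=0: 9657   i=1: 8466   i=2: 7183   i=3: 188
  i=4: 82   i=5: 3308   i=6: 1661   i=7: 1488
  i=8: 5012   i=9: 9385     …   i=85: 6736
  i=86: 1411
Match at i=86, j=66: x = 86·102 + 66 = 8838.

8838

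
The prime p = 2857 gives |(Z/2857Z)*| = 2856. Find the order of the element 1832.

2856

The order of 1832 must divide p − 1 = 2856 = 2^3 · 3 · 7 · 17.
Divisors: 1, 2, 3, 4, 6, 7, 8, 12, 14, 17, 21, 24, 28, 34, 42, 51, 56, 68, 84, 102, 119, 136, 168, 204, 238, 357, 408, 476, 714, 952, 1428, 2856.
Check each in increasing order: 1832^1 ≡ 1832;  1832^2 ≡ 2106;  1832^3 ≡ 1242;  1832^4 ≡ 1172;  1832^6 ≡ 2641;  1832^7 ≡ 1411;  1832^8 ≡ 2224;  1832^12 ≡ 944;  1832^14 ≡ 2449;  1832^17 ≡ 1810;  1832^21 ≡ 1426;  1832^24 ≡ 2609;  1832^28 ≡ 758;  1832^34 ≡ 1978;  1832^42 ≡ 2149;  1832^51 ≡ 359;  1832^56 ≡ 307;  1832^68 ≡ 1251;  1832^84 ≡ 1289;  1832^102 ≡ 316;  1832^119 ≡ 560;  1832^136 ≡ 2222;  1832^168 ≡ 1604;  1832^204 ≡ 2718;  1832^238 ≡ 2187;  1832^357 ≡ 1924;  1832^408 ≡ 2179;  1832^476 ≡ 351;  1832^714 ≡ 1961;  1832^952 ≡ 350;  1832^1428 ≡ 2856;  1832^2856 ≡ 1.
Smallest exponent giving 1 is 2856.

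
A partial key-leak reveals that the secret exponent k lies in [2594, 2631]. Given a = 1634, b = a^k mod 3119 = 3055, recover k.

2617

Compute 1634^2594 mod 3119 = 2273, then multiply by 1634 repeatedly:
  1634^2594=2273  1634^2595=2472  1634^2596=143  1634^2597=2856  1634^2598=680
  1634^2599=756  1634^2600=180  1634^2601=934  1634^2602=965  1634^2603=1715
  1634^2604=1448  1634^2605=1830  1634^2606=2218  1634^2607=3053  1634^2608=1321
  1634^2609=166  1634^2610=3010  1634^2611=2796  1634^2612=2448  1634^2613=1474
  1634^2614=648  1634^2615=1491  1634^2616=355  1634^2617=3055
Found 3055 at exponent 2617.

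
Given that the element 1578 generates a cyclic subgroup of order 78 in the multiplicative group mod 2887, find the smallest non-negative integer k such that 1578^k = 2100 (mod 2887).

71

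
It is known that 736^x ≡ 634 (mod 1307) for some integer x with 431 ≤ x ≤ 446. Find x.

443

Compute 736^431 mod 1307 = 523, then multiply by 736 repeatedly:
  736^431=523  736^432=670  736^433=381  736^434=718  736^435=420
  736^436=668  736^437=216  736^438=829  736^439=1082  736^440=389
  736^441=71  736^442=1283  736^443=634
Found 634 at exponent 443.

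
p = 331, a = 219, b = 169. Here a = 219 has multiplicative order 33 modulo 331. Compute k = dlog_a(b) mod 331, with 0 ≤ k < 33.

23

Successive powers of 219 modulo 331:
  219^0=1  219^1=219  219^2=297  219^3=167  219^4=163  219^5=280
  219^6=85  219^7=79  219^8=89  219^9=293  219^10=284  219^11=299
  219^12=274  219^13=95  219^14=283  219^15=80  219^16=308  219^17=259
  219^18=120  219^19=131  219^20=223  219^21=180  219^22=31  219^23=169
So 219^23 ≡ 169 (mod 331), giving k = 23.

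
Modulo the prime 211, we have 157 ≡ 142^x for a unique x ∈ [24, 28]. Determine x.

25

Compute 142^24 mod 211 = 65, then multiply by 142 repeatedly:
  142^24=65  142^25=157
Found 157 at exponent 25.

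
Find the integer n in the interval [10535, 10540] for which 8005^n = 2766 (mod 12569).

10538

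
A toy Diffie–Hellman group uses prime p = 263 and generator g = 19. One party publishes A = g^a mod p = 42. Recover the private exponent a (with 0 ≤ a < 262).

111

Baby-step giant-step with m = ceil(sqrt(262)) = 17.
Baby table (19^j mod 263 for j=0..16):
  0:1  1:19  2:98  3:21  4:136  5:217  6:178  7:226
  8:86  9:56  10:12  11:228  12:124  13:252  14:54  15:237
  16:32
Giant step factor: 19^(-17) ≡ 170 (mod 263).
Scan 42·170^i mod 263 for i = 0, 1, …:
  i=0: 42   i=1: 39   i=2: 55   i=3: 145
  i=4: 191   i=5: 121   i=6: 56
Match at i=6, j=9: a = 6·17 + 9 = 111.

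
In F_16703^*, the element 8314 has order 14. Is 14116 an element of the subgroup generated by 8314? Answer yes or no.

no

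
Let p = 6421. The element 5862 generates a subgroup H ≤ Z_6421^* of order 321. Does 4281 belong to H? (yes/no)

yes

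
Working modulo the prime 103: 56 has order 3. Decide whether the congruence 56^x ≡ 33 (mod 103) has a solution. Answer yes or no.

no

⟨56⟩ has order 3; its elements mod 103 are {1, 46, 56}.
33 is not in this set.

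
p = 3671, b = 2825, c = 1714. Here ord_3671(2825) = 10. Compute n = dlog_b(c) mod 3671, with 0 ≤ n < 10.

Successive powers of 2825 modulo 3671:
  2825^0=1  2825^1=2825  2825^2=3542  2825^3=2675  2825^4=1957  2825^5=3670
  2825^6=846  2825^7=129  2825^8=996  2825^9=1714
So 2825^9 ≡ 1714 (mod 3671), giving n = 9.

9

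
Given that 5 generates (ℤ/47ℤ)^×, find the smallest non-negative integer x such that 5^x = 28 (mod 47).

Baby-step giant-step with m = ceil(sqrt(46)) = 7.
Baby table (5^j mod 47 for j=0..6):
  0:1  1:5  2:25  3:31  4:14  5:23  6:21
Giant step factor: 5^(-7) ≡ 30 (mod 47).
Scan 28·30^i mod 47 for i = 0, 1, …:
  i=0: 28   i=1: 41   i=2: 8   i=3: 5
Match at i=3, j=1: x = 3·7 + 1 = 22.

22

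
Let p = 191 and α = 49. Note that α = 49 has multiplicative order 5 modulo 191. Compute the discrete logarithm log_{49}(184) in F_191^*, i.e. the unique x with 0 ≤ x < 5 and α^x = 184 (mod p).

Successive powers of 49 modulo 191:
  49^0=1  49^1=49  49^2=109  49^3=184
So 49^3 ≡ 184 (mod 191), giving x = 3.

3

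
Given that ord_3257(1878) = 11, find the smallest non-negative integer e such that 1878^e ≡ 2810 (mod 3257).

2

Successive powers of 1878 modulo 3257:
  1878^0=1  1878^1=1878  1878^2=2810
So 1878^2 ≡ 2810 (mod 3257), giving e = 2.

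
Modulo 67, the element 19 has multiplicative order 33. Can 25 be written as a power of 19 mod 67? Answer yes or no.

yes

25 ∈ ⟨19⟩ iff 25^33 ≡ 1 (mod 67), since |⟨19⟩| = 33.
25^33 mod 67 = 1.
Since 1 = 1, 25 lies in the subgroup.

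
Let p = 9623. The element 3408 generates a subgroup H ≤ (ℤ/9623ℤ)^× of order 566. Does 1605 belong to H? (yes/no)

1605 ∈ ⟨3408⟩ iff 1605^566 ≡ 1 (mod 9623), since |⟨3408⟩| = 566.
1605^566 mod 9623 = 1.
Since 1 = 1, 1605 lies in the subgroup.

yes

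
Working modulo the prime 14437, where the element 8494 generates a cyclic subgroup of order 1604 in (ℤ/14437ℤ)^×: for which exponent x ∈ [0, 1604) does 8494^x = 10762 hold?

Baby-step giant-step with m = ceil(sqrt(1604)) = 41.
Baby table (8494^j mod 14437 for j=0..40):
  0:1  1:8494  2:6347  3:3660  4:5179  5:887  6:12501  7:13796
  8:12532  9:2807  10:7171  11:771  12:8913  13:13831  14:6645  15:8397
  16:5338  17:8792  18:11084  19:3819  20:13084  21:13907  22:2524  23:14348
  24:9195  25:12597  26:6311  27:1053  28:7679  29:13497  30:13738  31:10738
  32:10043  33:11446  34:3566  35:778  36:10623  37:512  38:3391  39:1339
  40:11547
Giant step factor: 8494^(-41) ≡ 12414 (mod 14437).
Scan 10762·12414^i mod 14437 for i = 0, 1, …:
  i=0: 10762   i=1: 13907
Match at i=1, j=21: x = 1·41 + 21 = 62.

62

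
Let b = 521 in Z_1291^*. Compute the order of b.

258

The order of 521 must divide p − 1 = 1290 = 2 · 3 · 5 · 43.
Divisors: 1, 2, 3, 5, 6, 10, 15, 30, 43, 86, 129, 215, 258, 430, 645, 1290.
Check each in increasing order: 521^1 ≡ 521;  521^2 ≡ 331;  521^3 ≡ 748;  521^5 ≡ 1007;  521^6 ≡ 501;  521^10 ≡ 614;  521^15 ≡ 1200;  521^30 ≡ 535;  521^43 ≡ 945;  521^86 ≡ 944;  521^129 ≡ 1290;  521^215 ≡ 347;  521^258 ≡ 1.
Smallest exponent giving 1 is 258.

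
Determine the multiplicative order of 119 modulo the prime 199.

198

The order of 119 must divide p − 1 = 198 = 2 · 3^2 · 11.
Divisors: 1, 2, 3, 6, 9, 11, 18, 22, 33, 66, 99, 198.
Check each in increasing order: 119^1 ≡ 119;  119^2 ≡ 32;  119^3 ≡ 27;  119^6 ≡ 132;  119^9 ≡ 181;  119^11 ≡ 21;  119^18 ≡ 125;  119^22 ≡ 43;  119^33 ≡ 107;  119^66 ≡ 106;  119^99 ≡ 198;  119^198 ≡ 1.
Smallest exponent giving 1 is 198.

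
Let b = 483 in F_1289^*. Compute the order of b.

The order of 483 must divide p − 1 = 1288 = 2^3 · 7 · 23.
Divisors: 1, 2, 4, 7, 8, 14, 23, 28, 46, 56, 92, 161, 184, 322, 644, 1288.
Check each in increasing order: 483^1 ≡ 483;  483^2 ≡ 1269;  483^4 ≡ 400;  483^7 ≡ 422;  483^8 ≡ 164;  483^14 ≡ 202;  483^23 ≡ 467;  483^28 ≡ 845;  483^46 ≡ 248;  483^56 ≡ 1208;  483^92 ≡ 921;  483^161 ≡ 497;  483^184 ≡ 79;  483^322 ≡ 810;  483^644 ≡ 1288;  483^1288 ≡ 1.
Smallest exponent giving 1 is 1288.

1288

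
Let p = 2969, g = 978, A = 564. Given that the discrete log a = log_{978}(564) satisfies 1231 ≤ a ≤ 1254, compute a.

Compute 978^1231 mod 2969 = 1085, then multiply by 978 repeatedly:
  978^1231=1085  978^1232=1197  978^1233=880  978^1234=2599  978^1235=358
  978^1236=2751  978^1237=564
Found 564 at exponent 1237.

1237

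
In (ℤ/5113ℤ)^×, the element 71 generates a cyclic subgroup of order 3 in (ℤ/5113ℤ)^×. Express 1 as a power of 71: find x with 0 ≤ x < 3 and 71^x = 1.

Successive powers of 71 modulo 5113:
  71^0=1
So 71^0 ≡ 1 (mod 5113), giving x = 0.

0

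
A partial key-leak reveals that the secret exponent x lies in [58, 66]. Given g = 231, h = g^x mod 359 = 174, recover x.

59

Compute 231^58 mod 359 = 94, then multiply by 231 repeatedly:
  231^58=94  231^59=174
Found 174 at exponent 59.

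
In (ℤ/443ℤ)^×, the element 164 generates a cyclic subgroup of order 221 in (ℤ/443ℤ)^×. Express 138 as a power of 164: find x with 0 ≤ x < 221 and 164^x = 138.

Baby-step giant-step with m = ceil(sqrt(221)) = 15.
Baby table (164^j mod 443 for j=0..14):
  0:1  1:164  2:316  3:436  4:181  5:3  6:49  7:62
  8:422  9:100  10:9  11:147  12:186  13:380  14:300
Giant step factor: 164^(-15) ≡ 361 (mod 443).
Scan 138·361^i mod 443 for i = 0, 1, …:
  i=0: 138   i=1: 202   i=2: 270   i=3: 10
  i=4: 66   i=5: 347   i=6: 341   i=7: 390
  i=8: 359   i=9: 243   i=10: 9
Match at i=10, j=10: x = 10·15 + 10 = 160.

160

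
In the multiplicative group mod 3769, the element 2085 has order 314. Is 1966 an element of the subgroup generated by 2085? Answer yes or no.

1966 ∈ ⟨2085⟩ iff 1966^314 ≡ 1 (mod 3769), since |⟨2085⟩| = 314.
1966^314 mod 3769 = 1922.
Since 1922 ≠ 1, 1966 does not lie in the subgroup.

no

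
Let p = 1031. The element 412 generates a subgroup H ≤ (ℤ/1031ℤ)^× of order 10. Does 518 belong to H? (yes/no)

yes

⟨412⟩ has order 10; its elements mod 1031 are {1, 264, 371, 412, 513, 518, 619, 660, 767, 1030}.
518 is in this set.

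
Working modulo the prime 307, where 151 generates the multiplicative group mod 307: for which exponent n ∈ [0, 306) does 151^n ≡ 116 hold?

203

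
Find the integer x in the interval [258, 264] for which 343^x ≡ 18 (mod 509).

259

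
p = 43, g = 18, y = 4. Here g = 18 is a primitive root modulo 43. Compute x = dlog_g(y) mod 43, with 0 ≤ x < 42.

Baby-step giant-step with m = ceil(sqrt(42)) = 7.
Baby table (18^j mod 43 for j=0..6):
  0:1  1:18  2:23  3:27  4:13  5:19  6:41
Giant step factor: 18^(-7) ≡ 37 (mod 43).
Scan 4·37^i mod 43 for i = 0, 1, …:
  i=0: 4   i=1: 19
Match at i=1, j=5: x = 1·7 + 5 = 12.

12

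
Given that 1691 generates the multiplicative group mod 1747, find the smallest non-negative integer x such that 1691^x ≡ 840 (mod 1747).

728

Baby-step giant-step with m = ceil(sqrt(1746)) = 42.
Baby table (1691^j mod 1747 for j=0..41):
  0:1  1:1691  2:1389  3:831  4:633  5:1239  6:496  7:176
  8:626  9:1631  10:1255  11:1347  12:1436  13:1693  14:1277  15:115
  16:548  17:758  18:1227  19:1168  20:978  21:1136  22:1023  23:363
  24:636  25:1071  26:1169  27:922  28:778  29:107  30:996  31:128
  32:1567  33:1345  34:1548  35:662  36:1362  37:596  38:1564  39:1513
  40:875  41:1663
Giant step factor: 1691^(-42) ≡ 501 (mod 1747).
Scan 840·501^i mod 1747 for i = 0, 1, …:
  i=0: 840   i=1: 1560   i=2: 651   i=3: 1209
  i=4: 1247   i=5: 1068   i=6: 486   i=7: 653
  i=8: 464   i=9: 113     …   i=16: 822
  i=17: 1277
Match at i=17, j=14: x = 17·42 + 14 = 728.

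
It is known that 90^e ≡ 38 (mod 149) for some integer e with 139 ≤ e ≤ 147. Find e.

Compute 90^139 mod 149 = 32, then multiply by 90 repeatedly:
  90^139=32  90^140=49  90^141=89  90^142=113  90^143=38
Found 38 at exponent 143.

143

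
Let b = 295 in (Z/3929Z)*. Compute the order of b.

The order of 295 must divide p − 1 = 3928 = 2^3 · 491.
Divisors: 1, 2, 4, 8, 491, 982, 1964, 3928.
Check each in increasing order: 295^1 ≡ 295;  295^2 ≡ 587;  295^4 ≡ 2746;  295^8 ≡ 765;  295^491 ≡ 1.
Smallest exponent giving 1 is 491.

491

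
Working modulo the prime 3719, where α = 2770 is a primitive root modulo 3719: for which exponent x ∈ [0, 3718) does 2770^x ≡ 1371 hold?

Baby-step giant-step with m = ceil(sqrt(3718)) = 61.
Baby table (2770^j mod 3719 for j=0..60):
  0:1  1:2770  2:603  3:479  4:2866  5:2474  6:2582  7:503
  8:2404  9:2070  10:2921  11:2345  12:2276  13:815  14:117  15:537
  16:3609  17:258  18:612  19:3095  20:855  21:3066  22:2343  23:455
  24:3328  25:2878  26:2243  27:2380  28:2532  29:3325  30:2006  31:434
  32:943  33:1372  34:3341  35:1698  36:2644  37:1169  38:2600  39:2016
  40:2101  41:3254  42:2443  43:2249  44:405  45:2431  46:2480  47:607
  48:402  49:1559  50:671  51:2889  52:2961  53:1575  54:363  55:1380
  56:3187  57:2803  58:2757  59:1783  60:78
Giant step factor: 2770^(-61) ≡ 2836 (mod 3719).
Scan 1371·2836^i mod 3719 for i = 0, 1, …:
  i=0: 1371   i=1: 1801   i=2: 1449   i=3: 3588
  i=4: 384   i=5: 3076   i=6: 2481   i=7: 3487
  i=8: 311   i=9: 593     …   i=20: 1604
  i=21: 607
Match at i=21, j=47: x = 21·61 + 47 = 1328.

1328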